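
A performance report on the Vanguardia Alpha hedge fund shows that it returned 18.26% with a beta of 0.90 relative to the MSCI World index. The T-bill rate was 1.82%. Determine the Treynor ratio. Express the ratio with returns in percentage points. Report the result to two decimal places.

Treynor = (Rp − Rf) / β = (18.26% − 1.82%) / 0.90 = 16.44 / 0.90 = 18.2667

18.27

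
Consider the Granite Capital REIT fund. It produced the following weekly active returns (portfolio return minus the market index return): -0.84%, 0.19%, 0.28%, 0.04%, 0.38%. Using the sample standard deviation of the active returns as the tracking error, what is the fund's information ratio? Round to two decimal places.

r̄ = (-0.84 + 0.19 + 0.28 + 0.04 + 0.38) / 5 = 0.050 / 5 = 0.0100%
Σ(r − r̄)² = 0.9656; sample σ = √(0.9656/4) = 0.4913%
IR = r̄ / tracking error = 0.0100 / 0.4913 = 0.0204

0.02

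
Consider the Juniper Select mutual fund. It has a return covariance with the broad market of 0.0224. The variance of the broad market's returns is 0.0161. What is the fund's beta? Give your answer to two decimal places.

1.39

β = Cov(Rp, Rm) / Var(Rm) = 0.0224 / 0.0161 = 1.3913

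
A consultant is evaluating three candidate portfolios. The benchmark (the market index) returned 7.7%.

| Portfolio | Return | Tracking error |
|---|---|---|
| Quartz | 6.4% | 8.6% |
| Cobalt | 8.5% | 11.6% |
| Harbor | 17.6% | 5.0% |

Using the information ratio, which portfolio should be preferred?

Harbor

Quartz: IR = (6.4% − 7.7%) / 8.6% = -0.151
Cobalt: IR = (8.5% − 7.7%) / 11.6% = 0.069
Harbor: IR = (17.6% − 7.7%) / 5.0% = 1.980
Highest: Harbor (1.980).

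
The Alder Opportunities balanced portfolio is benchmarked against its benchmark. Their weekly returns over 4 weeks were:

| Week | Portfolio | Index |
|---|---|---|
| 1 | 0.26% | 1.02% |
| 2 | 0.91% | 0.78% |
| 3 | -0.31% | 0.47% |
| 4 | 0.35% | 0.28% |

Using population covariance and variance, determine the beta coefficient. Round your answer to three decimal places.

0.484

r̄p = 0.3025%,  r̄m = 0.6375%
Cov = Σ(rp − r̄p)(rm − r̄m) / 4 = 0.0390
Var(rm) = Σ(rm − r̄m)² / 4 = 0.0806
β = Cov / Var = 0.0390 / 0.0806 = 0.4839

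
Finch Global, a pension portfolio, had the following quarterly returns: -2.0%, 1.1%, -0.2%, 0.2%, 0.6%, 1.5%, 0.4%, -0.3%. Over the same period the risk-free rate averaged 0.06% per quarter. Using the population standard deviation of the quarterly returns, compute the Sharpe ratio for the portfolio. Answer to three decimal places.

μ = (-2 + 1.1 − 0.2 + 0.2 + 0.6 + 1.5 + 0.4 − 0.3) / 8 = 1.30 / 8 = 0.1625%
Population σ = √[Σ(r − μ)² / 8] = √[7.9388 / 8] = √0.9924 = 0.9962%
Sharpe = (μ − rf) / σ = (0.1625 − 0.06) / 0.9962 = 0.1025 / 0.9962 = 0.1029

0.103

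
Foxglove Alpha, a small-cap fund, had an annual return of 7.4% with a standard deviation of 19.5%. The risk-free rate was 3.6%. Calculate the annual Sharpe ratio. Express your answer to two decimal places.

Sharpe = (Rp − Rf) / σp = (7.4% − 3.6%) / 19.5% = 3.80% / 19.5% = 0.1949

0.19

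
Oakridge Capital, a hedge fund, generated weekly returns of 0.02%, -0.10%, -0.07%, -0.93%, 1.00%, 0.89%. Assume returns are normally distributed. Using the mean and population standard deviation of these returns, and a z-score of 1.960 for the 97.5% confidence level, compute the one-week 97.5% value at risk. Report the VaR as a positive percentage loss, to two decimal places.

μ = (0.02 − 0.1 − 0.07 − 0.93 + 1 + 0.89) / 6 = 0.810 / 6 = 0.1350%
Population std dev = √[2.5630 / 6] = 0.6536%
VaR = −(μ − z·σ) = −(0.1350 − 1.960 × 0.6536) = −(-1.1461) = 1.1461%

1.15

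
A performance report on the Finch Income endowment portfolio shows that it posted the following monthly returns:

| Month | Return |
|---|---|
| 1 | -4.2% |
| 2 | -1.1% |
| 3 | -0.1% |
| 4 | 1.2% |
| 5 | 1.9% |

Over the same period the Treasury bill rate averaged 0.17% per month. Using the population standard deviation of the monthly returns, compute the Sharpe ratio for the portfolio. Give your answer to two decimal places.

μ = (-4.2 − 1.1 − 0.1 + 1.2 + 1.9) / 5 = -0.4600%
Σ(r − μ)² = (-4.2 − (-0.4600))² + (-1.1 − (-0.4600))² + (-0.1 − (-0.4600))² + … = 22.8520
σ = √[22.8520 / 5] = 2.1378%
Sharpe = (μ − rf) / σ = (-0.4600 − 0.17) / 2.1378 = -0.6300 / 2.1378 = -0.2947

-0.29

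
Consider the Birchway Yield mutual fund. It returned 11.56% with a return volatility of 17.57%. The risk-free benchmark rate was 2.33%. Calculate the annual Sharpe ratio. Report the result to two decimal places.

0.53

Sharpe = (Rp − Rf) / σp = (11.56% − 2.33%) / 17.57% = 9.23% / 17.57% = 0.5253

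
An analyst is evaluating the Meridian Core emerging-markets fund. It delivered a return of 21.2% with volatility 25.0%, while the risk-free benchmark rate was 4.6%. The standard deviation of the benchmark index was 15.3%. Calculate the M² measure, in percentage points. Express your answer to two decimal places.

Sharpe = (Rp − Rf) / σp = (21.2% − 4.6%) / 25.0% = 0.6640
M² = Rf + Sharpe × σm = 4.6% + 0.6640 × 15.3% = 14.7592%

14.76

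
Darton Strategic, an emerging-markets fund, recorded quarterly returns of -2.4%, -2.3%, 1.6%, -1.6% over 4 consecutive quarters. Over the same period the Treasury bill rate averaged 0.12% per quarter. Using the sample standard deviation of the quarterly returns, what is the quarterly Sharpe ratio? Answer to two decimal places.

-0.69

Mean return r̄ = -4.70 / 4 = -1.1750%
Σ(r − r̄)² = (-2.4 − (-1.1750))² + (-2.3 − (-1.1750))² + … = 10.6475
σ = √[10.6475 / 3] = 1.8839%
Sharpe = (r̄ − rf) / σ = (-1.1750 − 0.12) / 1.8839 = -1.2950 / 1.8839 = -0.6874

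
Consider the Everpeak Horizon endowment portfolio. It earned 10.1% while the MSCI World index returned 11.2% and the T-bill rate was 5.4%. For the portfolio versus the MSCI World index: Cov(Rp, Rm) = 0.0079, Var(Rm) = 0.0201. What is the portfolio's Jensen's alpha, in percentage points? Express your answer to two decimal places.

β = Cov / Var = 0.0079 / 0.0201 = 0.3930
E[R] = Rf + β(Rm − Rf) = 5.4% + 0.3930 × (11.2% − 5.4%) = 7.6794%
α = Rp − E[R] = 10.1% − 7.6794% = 2.4206

2.42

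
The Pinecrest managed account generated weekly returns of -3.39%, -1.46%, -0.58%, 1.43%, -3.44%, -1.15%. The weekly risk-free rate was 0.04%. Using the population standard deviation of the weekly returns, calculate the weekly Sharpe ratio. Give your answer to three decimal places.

r̄ = (-3.39 − 1.46 − 0.58 + 1.43 − 3.44 − 1.15) / 6 = -1.4317%
Population std dev = √[16.8631 / 6] = 1.6765%
Sharpe = (r̄ − rf) / σ = (-1.4317 − 0.04) / 1.6765 = -1.4717 / 1.6765 = -0.8778

-0.878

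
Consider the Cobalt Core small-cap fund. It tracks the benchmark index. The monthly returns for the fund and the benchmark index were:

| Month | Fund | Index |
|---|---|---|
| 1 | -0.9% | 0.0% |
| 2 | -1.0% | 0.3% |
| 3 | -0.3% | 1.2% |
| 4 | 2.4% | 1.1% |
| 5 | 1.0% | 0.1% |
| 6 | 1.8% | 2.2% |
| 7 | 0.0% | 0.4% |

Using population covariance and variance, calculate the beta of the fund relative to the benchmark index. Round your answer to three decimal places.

1.008

r̄p = 0.4286%,  r̄m = 0.7571%
Cov = Σ(rp − r̄p)(rm − r̄m) / 7 = 0.5384
Var(rm) = Σ(rm − r̄m)² / 7 = 0.5339
β = Cov / Var = 0.5384 / 0.5339 = 1.0084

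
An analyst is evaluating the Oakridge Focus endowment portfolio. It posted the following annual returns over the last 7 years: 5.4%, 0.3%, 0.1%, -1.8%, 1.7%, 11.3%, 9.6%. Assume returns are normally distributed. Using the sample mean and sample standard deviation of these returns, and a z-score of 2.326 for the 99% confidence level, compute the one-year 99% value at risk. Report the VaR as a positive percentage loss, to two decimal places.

r̄ = (5.4 + 0.3 + 0.1 − 1.8 + 1.7 + 11.3 + 9.6) / 7 = 3.8000%
Sample σ = √[Σ(r − r̄)² / 6] = √[154.1600 / 6] = √25.6933 = 5.0689%
VaR = −(r̄ − z·σ) = −(3.8000 − 2.326 × 5.0689) = −(-7.9903) = 7.9903%

7.99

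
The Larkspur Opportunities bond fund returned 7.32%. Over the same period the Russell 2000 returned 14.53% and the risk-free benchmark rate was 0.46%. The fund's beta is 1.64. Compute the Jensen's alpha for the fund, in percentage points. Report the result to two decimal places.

CAPM expected return = Rf + β(Rm − Rf) = 0.46% + 1.64 × (14.53% − 0.46%) = 0.46 + 1.64 × 14.07 = 23.5348%
Jensen's α = Rp − E[R] = 7.32% − 23.5348% = -16.2148

-16.21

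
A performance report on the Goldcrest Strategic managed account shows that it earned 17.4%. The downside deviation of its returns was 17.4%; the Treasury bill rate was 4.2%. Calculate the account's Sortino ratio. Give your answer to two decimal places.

Sortino = (Rp − Rf) / σd = (17.4% − 4.2%) / 17.4% = 13.20% / 17.4% = 0.7586

0.76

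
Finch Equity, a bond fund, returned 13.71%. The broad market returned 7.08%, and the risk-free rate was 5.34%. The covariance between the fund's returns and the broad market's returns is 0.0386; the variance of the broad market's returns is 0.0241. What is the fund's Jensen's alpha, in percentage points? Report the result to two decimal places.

β = Cov / Var = 0.0386 / 0.0241 = 1.6017
E[R] = Rf + β(Rm − Rf) = 5.34% + 1.6017 × (7.08% − 5.34%) = 8.1270%
α = Rp − E[R] = 13.71% − 8.1270% = 5.5830

5.58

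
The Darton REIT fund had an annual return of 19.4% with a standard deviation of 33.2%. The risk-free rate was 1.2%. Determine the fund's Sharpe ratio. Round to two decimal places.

Sharpe = (Rp − Rf) / σp = (19.4% − 1.2%) / 33.2% = 18.20% / 33.2% = 0.5482

0.55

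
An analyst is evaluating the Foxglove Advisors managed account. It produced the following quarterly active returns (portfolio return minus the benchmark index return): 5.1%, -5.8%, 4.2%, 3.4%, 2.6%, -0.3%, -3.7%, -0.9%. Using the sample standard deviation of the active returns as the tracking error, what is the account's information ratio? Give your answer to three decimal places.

r̄ = (5.1 − 5.8 + 4.2 + 3.4 + 2.6 − 0.3 − 3.7 − 0.9) / 8 = 0.5750%
Sample std dev = √[107.5550 / 7] = 3.9198%
IR = r̄ / tracking error = 0.5750 / 3.9198 = 0.1467

0.147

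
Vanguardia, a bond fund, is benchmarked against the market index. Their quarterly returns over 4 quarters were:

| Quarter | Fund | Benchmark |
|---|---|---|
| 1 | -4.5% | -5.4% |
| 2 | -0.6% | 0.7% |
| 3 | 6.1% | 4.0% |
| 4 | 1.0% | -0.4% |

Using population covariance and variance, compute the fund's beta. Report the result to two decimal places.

r̄p = 0.5000%,  r̄m = -0.2750%
Cov = Σ(rp − r̄p)(rm − r̄m) / 4 = 12.1075
Var(rm) = Σ(rm − r̄m)² / 4 = 11.3769
β = Cov / Var = 12.1075 / 11.3769 = 1.0642

1.06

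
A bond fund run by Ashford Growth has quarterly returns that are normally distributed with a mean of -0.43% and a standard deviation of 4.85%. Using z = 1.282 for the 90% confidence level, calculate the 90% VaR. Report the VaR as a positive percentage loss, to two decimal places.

VaR (as % loss) = −(μ − z·σ) = −(-0.43% − 1.282 × 4.85%) = −(-6.6477%) = 6.6477%

6.65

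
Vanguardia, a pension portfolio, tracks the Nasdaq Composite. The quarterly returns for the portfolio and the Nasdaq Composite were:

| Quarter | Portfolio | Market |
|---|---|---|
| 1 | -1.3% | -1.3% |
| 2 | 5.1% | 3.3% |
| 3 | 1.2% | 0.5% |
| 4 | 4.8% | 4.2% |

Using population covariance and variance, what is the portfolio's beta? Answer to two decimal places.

r̄p = 2.4500%,  r̄m = 1.6750%
Cov = Σ(rp − r̄p)(rm − r̄m) / 4 = 5.7163
Var(rm) = Σ(rm − r̄m)² / 4 = 4.8119
β = Cov / Var = 5.7163 / 4.8119 = 1.1880

1.19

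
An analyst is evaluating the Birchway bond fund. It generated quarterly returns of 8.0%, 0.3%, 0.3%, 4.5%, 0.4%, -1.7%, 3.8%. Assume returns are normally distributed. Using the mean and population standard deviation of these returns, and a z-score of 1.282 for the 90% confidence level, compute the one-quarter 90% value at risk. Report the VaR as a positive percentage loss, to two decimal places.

r̄ = (8 + 0.3 + 0.3 + 4.5 + 0.4 − 1.7 + 3.8) / 7 = 15.60 / 7 = 2.2286%
Population std dev = √[67.1543 / 7] = 3.0973%
VaR = −(r̄ − z·σ) = −(2.2286 − 1.282 × 3.0973) = −(-1.7421) = 1.7421%

1.74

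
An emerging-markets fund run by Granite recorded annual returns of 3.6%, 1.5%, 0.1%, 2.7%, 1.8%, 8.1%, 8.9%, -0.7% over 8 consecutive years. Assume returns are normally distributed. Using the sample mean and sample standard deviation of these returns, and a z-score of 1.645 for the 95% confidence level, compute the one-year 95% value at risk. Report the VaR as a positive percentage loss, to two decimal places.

2.53

Mean return r̄ = 26.00 / 8 = 3.2500%
Σ(r − r̄)² = (3.6 − 3.2500)² + (1.5 − 3.2500)² + … = 86.5600
σ = √[86.5600 / 7] = 3.5165%
VaR = −(r̄ − z·σ) = −(3.2500 − 1.645 × 3.5165) = −(-2.5346) = 2.5346%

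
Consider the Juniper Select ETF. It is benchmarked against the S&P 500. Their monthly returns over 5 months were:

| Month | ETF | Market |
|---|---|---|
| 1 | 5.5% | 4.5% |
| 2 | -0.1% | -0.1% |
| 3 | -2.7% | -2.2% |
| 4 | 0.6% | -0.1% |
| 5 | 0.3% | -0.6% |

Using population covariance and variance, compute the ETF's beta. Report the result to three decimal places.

1.174

r̄p = 0.7200%,  r̄m = 0.3000%
Cov = Σ(rp − r̄p)(rm − r̄m) / 5 = 5.8760
Var(rm) = Σ(rm − r̄m)² / 5 = 5.0040
β = Cov / Var = 5.8760 / 5.0040 = 1.1743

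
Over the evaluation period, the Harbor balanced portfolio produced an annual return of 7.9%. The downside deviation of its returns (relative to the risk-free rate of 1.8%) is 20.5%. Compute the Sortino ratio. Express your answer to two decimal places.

Sortino = (Rp − Rf) / σd = (7.9% − 1.8%) / 20.5% = 6.10% / 20.5% = 0.2976

0.30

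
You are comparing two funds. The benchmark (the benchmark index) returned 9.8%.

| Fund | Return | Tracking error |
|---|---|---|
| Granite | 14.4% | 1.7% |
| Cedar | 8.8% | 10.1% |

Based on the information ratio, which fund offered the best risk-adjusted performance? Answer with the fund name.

Granite

Granite: IR = (14.4% − 9.8%) / 1.7% = 2.706
Cedar: IR = (8.8% − 9.8%) / 10.1% = -0.099
Highest: Granite (2.706).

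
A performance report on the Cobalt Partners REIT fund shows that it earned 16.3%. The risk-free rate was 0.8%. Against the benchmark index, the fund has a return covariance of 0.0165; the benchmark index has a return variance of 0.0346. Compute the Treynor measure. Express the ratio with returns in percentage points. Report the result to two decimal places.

β = Cov / Var = 0.0165 / 0.0346 = 0.4769
Treynor = (Rp − Rf) / β = (16.3% − 0.8%) / 0.4769 = 15.50 / 0.4769 = 32.5016

32.50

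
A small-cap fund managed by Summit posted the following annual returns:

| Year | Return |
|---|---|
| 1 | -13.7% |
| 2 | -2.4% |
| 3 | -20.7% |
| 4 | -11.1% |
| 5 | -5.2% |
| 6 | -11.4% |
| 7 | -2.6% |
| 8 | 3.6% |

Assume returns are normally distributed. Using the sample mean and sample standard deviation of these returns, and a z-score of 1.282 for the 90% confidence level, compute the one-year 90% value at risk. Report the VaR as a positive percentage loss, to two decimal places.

μ = (-13.7 − 2.4 − 20.7 − 11.1 − 5.2 − 11.4 − 2.6 + 3.6) / 8 = -63.50 / 8 = -7.9375%
Sample σ = √[Σ(r − μ)² / 7] = √[417.8388 / 7] = √59.6913 = 7.7260%
VaR = −(μ − z·σ) = −(-7.9375 − 1.282 × 7.7260) = −(-17.8422) = 17.8422%

17.84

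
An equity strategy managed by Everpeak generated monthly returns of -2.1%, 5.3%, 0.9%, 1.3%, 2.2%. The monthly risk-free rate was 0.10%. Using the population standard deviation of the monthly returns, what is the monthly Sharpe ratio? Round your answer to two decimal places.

0.60

Mean return r̄ = 7.60 / 5 = 1.5200%
Σ(r − r̄)² = 28.2880; population σ = √(28.2880/5) = 2.3786%
Sharpe = (r̄ − rf) / σ = (1.5200 − 0.1) / 2.3786 = 1.4200 / 2.3786 = 0.5970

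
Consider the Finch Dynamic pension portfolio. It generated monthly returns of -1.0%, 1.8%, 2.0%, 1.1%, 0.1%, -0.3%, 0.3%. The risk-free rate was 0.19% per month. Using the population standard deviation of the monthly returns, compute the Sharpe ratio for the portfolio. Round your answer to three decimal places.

μ = (-1 + 1.8 + 2 + 1.1 + 0.1 − 0.3 + 0.3) / 7 = 0.5714%
Σ(r − μ)² = (-1 − 0.5714)² + (1.8 − 0.5714)² + … = 7.3543
σ = √[7.3543 / 7] = 1.0250%
Sharpe = (μ − rf) / σ = (0.5714 − 0.19) / 1.0250 = 0.3814 / 1.0250 = 0.3721

0.372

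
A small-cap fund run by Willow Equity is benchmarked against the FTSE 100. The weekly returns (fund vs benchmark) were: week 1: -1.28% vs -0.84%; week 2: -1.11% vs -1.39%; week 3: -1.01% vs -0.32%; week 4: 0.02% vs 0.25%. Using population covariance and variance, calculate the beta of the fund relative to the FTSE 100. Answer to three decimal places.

r̄p = -0.8450%,  r̄m = -0.5750%
Cov = Σ(rp − r̄p)(rm − r̄m) / 4 = 0.2507
Var(rm) = Σ(rm − r̄m)² / 4 = 0.3700
β = Cov / Var = 0.2507 / 0.3700 = 0.6776

0.678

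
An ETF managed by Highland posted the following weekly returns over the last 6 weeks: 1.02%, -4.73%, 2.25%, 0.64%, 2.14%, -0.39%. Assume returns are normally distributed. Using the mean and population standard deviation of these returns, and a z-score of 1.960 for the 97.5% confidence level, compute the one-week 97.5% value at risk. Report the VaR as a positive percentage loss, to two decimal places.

4.47

r̄ = (1.02 − 4.73 + 2.25 + 0.64 + 2.14 − 0.39) / 6 = 0.1550%
Σ(r − r̄)² = (1.02 − 0.1550)² + (-4.73 − 0.1550)² + (2.25 − 0.1550)² + … = 33.4730
population σ = √(33.4730 / 6) = √5.5788 = 2.3619%
VaR = −(r̄ − z·σ) = −(0.1550 − 1.960 × 2.3619) = −(-4.4743) = 4.4743%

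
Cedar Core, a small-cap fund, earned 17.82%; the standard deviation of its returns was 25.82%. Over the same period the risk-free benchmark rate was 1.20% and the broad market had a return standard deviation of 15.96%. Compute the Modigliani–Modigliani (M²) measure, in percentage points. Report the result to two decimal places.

Sharpe = (Rp − Rf) / σp = (17.82% − 1.20%) / 25.82% = 0.6437
M² = Rf + Sharpe × σm = 1.20% + 0.6437 × 15.96% = 11.4735%

11.47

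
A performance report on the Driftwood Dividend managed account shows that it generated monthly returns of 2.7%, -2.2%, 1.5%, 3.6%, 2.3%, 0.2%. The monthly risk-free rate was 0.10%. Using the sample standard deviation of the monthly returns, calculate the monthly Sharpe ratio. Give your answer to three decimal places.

Mean return r̄ = 8.10 / 6 = 1.3500%
Σ(r − r̄)² = (2.7 − 1.3500)² + (-2.2 − 1.3500)² + (1.5 − 1.3500)² + … = 21.7350
σ = √[21.7350 / 5] = 2.0849%
Sharpe = (r̄ − rf) / σ = (1.3500 − 0.1) / 2.0849 = 1.2500 / 2.0849 = 0.5995

0.600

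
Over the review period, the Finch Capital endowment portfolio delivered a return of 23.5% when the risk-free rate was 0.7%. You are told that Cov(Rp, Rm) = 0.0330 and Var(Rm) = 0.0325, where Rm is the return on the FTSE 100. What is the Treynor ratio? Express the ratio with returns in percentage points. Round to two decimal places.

β = Cov / Var = 0.0330 / 0.0325 = 1.0154
Treynor = (Rp − Rf) / β = (23.5% − 0.7%) / 1.0154 = 22.80 / 1.0154 = 22.4542

22.45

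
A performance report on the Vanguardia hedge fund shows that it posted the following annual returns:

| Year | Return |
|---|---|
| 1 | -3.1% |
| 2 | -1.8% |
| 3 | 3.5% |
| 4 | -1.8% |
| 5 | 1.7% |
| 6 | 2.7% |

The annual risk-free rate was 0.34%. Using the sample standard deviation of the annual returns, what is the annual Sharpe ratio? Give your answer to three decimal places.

-0.051

r̄ = (-3.1 − 1.8 + 3.5 − 1.8 + 1.7 + 2.7) / 6 = 0.2000%
Σ(r − r̄)² = (-3.1 − 0.2000)² + (-1.8 − 0.2000)² + … = 38.2800
σ = √[38.2800 / 5] = 2.7669%
Sharpe = (r̄ − rf) / σ = (0.2000 − 0.34) / 2.7669 = -0.1400 / 2.7669 = -0.0506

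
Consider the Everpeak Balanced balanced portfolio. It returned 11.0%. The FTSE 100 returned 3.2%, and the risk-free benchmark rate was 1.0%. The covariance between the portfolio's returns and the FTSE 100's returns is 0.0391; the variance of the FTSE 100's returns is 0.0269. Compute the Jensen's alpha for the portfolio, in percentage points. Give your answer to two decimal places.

β = Cov / Var = 0.0391 / 0.0269 = 1.4535
E[R] = Rf + β(Rm − Rf) = 1.0% + 1.4535 × (3.2% − 1.0%) = 4.1977%
α = Rp − E[R] = 11.0% − 4.1977% = 6.8023

6.80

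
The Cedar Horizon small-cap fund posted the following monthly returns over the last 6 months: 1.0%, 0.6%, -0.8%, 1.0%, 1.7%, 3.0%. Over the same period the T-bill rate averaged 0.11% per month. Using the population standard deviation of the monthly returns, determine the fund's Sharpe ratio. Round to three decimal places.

r̄ = (1 + 0.6 − 0.8 + 1 + 1.7 + 3) / 6 = 1.0833%
Σ(r − r̄)² = (1 − 1.0833)² + (0.6 − 1.0833)² + (-0.8 − 1.0833)² + … = 7.8483
σ = √[7.8483 / 6] = 1.1437%
Sharpe = (r̄ − rf) / σ = (1.0833 − 0.11) / 1.1437 = 0.9733 / 1.1437 = 0.8510

0.851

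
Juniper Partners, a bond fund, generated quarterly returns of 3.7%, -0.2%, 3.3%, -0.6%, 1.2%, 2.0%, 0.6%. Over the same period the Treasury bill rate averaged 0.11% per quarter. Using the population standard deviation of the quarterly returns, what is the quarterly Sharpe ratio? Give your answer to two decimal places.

μ = (3.7 − 0.2 + 3.3 − 0.6 + 1.2 + 2 + 0.6) / 7 = 10.00 / 7 = 1.4286%
Population σ = √[Σ(r − μ)² / 7] = √[16.4943 / 7] = √2.3563 = 1.5350%
Sharpe = (μ − rf) / σ = (1.4286 − 0.11) / 1.5350 = 1.3186 / 1.5350 = 0.8590

0.86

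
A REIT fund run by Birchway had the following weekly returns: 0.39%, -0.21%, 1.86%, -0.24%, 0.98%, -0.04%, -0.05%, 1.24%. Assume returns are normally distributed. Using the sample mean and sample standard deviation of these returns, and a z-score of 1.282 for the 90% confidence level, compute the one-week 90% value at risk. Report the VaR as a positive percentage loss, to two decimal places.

Mean return r̄ = 3.930 / 8 = 0.4913%
Σ(r − r̄)² = 4.2849; sample σ = √(4.2849/7) = 0.7824%
VaR = −(r̄ − z·σ) = −(0.4913 − 1.282 × 0.7824) = −(-0.5117) = 0.5117%

0.51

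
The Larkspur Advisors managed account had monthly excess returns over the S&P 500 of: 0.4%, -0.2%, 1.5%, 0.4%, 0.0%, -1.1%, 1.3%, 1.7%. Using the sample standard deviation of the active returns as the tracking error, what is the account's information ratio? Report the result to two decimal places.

0.52

Mean return r̄ = 4.00 / 8 = 0.5000%
Σ(r − r̄)² = 6.4000; sample σ = √(6.4000/7) = 0.9562%
IR = r̄ / tracking error = 0.5000 / 0.9562 = 0.5229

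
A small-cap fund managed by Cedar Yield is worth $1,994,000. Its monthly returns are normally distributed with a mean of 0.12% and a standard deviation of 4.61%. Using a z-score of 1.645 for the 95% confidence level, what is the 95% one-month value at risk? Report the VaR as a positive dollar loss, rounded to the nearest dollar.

$148,821

Return at the 95% tail: μ − z·σ = 0.12% − 1.645 × 4.61% = 0.12 − 7.58345 = -7.46345%
VaR = −(-7.46345%) × $1,994,000 = 7.46345% × $1,994,000 = $148,821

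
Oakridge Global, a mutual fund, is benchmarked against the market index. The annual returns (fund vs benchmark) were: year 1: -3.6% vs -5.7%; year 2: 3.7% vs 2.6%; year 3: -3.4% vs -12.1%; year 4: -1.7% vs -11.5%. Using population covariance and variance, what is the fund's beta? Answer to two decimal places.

0.41

r̄p = -1.2500%,  r̄m = -6.6750%
Cov = Σ(rp − r̄p)(rm − r̄m) / 4 = 14.3638
Var(rm) = Σ(rm − r̄m)² / 4 = 34.9219
β = Cov / Var = 14.3638 / 34.9219 = 0.4113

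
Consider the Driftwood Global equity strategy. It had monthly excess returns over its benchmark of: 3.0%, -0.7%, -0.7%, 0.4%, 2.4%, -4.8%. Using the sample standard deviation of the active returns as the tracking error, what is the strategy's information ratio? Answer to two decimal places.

-0.02

Mean return r̄ = -0.40 / 6 = -0.0667%
Σ(r − r̄)² = (3 − (-0.0667))² + (-0.7 − (-0.0667))² + … = 38.9133
sample σ = √(38.9133 / 5) = √7.7827 = 2.7897%
IR = r̄ / tracking error = -0.0667 / 2.7897 = -0.0239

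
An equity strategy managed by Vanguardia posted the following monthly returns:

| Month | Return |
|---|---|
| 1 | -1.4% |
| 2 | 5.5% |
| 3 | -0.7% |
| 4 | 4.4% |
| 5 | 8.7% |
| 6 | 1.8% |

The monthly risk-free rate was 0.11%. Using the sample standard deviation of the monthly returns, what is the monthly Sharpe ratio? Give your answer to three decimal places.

0.758

Mean return r̄ = 18.30 / 6 = 3.0500%
Sample σ = √[Σ(r − r̄)² / 5] = √[75.1750 / 5] = √15.0350 = 3.8775%
Sharpe = (r̄ − rf) / σ = (3.0500 − 0.11) / 3.8775 = 2.9400 / 3.8775 = 0.7582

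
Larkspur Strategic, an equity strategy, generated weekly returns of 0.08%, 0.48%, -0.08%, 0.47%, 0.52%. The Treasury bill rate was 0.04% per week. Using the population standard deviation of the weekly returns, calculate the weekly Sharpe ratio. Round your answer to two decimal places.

1.03

r̄ = (0.08 + 0.48 − 0.08 + 0.47 + 0.52) / 5 = 0.2940%
Σ(r − r̄)² = (0.08 − 0.2940)² + (0.48 − 0.2940)² + … = 0.3023
population σ = √(0.3023 / 5) = √0.0605 = 0.2460%
Sharpe = (r̄ − rf) / σ = (0.2940 − 0.04) / 0.2460 = 0.2540 / 0.2460 = 1.0325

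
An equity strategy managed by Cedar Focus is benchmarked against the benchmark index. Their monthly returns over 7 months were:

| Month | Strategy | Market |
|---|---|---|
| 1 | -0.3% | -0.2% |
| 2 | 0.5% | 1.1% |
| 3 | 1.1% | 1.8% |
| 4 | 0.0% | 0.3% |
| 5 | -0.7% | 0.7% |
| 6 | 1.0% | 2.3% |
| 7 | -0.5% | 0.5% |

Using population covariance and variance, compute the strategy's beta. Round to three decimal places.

0.684

r̄p = 0.1571%,  r̄m = 0.9286%
Cov = Σ(rp − r̄p)(rm − r̄m) / 7 = 0.4469
Var(rm) = Σ(rm − r̄m)² / 7 = 0.6535
β = Cov / Var = 0.4469 / 0.6535 = 0.6839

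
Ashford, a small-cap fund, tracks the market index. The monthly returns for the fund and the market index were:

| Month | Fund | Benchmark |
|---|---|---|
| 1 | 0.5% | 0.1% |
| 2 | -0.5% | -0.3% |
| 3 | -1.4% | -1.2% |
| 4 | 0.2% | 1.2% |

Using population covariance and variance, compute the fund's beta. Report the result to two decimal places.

0.69

r̄p = -0.3000%,  r̄m = -0.0500%
Cov = Σ(rp − r̄p)(rm − r̄m) / 4 = 0.5150
Var(rm) = Σ(rm − r̄m)² / 4 = 0.7425
β = Cov / Var = 0.5150 / 0.7425 = 0.6936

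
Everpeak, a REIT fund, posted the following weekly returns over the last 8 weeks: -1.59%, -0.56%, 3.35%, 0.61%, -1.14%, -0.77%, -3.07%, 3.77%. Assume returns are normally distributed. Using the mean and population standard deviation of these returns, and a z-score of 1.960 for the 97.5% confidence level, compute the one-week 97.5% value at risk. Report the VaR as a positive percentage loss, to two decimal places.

4.30

r̄ = (-1.59 − 0.56 + 3.35 + 0.61 − 1.14 − 0.77 − 3.07 + 3.77) / 8 = 0.0750%
Σ(r − r̄)² = (-1.59 − 0.0750)² + (-0.56 − 0.0750)² + (3.35 − 0.0750)² + … = 39.9216
σ = √[39.9216 / 8] = 2.2339%
VaR = −(r̄ − z·σ) = −(0.0750 − 1.960 × 2.2339) = −(-4.3034) = 4.3034%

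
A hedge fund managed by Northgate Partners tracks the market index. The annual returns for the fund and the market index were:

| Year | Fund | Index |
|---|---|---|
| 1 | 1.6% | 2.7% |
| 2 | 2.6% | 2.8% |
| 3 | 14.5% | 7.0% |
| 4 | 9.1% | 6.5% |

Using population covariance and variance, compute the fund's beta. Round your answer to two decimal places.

r̄p = 6.9500%,  r̄m = 4.7500%
Cov = Σ(rp − r̄p)(rm − r̄m) / 4 = 10.0500
Var(rm) = Σ(rm − r̄m)² / 4 = 4.0325
β = Cov / Var = 10.0500 / 4.0325 = 2.4923

2.49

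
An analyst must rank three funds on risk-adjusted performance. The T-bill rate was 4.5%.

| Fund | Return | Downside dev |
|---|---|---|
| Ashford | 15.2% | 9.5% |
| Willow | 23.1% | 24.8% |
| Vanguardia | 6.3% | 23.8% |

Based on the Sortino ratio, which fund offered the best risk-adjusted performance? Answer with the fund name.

Ashford

Ashford: Sortino ratio = (15.2% − 4.5%) / 9.5% = 1.126
Willow: Sortino ratio = (23.1% − 4.5%) / 24.8% = 0.750
Vanguardia: Sortino ratio = (6.3% − 4.5%) / 23.8% = 0.076
Highest: Ashford (1.126).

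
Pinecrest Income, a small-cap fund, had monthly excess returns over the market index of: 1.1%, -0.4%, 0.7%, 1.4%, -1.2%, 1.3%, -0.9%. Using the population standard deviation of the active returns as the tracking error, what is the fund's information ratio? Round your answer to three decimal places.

r̄ = (1.1 − 0.4 + 0.7 + 1.4 − 1.2 + 1.3 − 0.9) / 7 = 2.00 / 7 = 0.2857%
Population std dev = √[7.1886 / 7] = 1.0134%
IR = r̄ / tracking error = 0.2857 / 1.0134 = 0.2819

0.282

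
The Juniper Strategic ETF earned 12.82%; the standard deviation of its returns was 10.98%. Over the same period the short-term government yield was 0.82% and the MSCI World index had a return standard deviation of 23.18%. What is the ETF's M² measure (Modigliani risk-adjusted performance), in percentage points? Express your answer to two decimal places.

26.15

Sharpe = (Rp − Rf) / σp = (12.82% − 0.82%) / 10.98% = 1.0929
M² = Rf + Sharpe × σm = 0.82% + 1.0929 × 23.18% = 26.1534%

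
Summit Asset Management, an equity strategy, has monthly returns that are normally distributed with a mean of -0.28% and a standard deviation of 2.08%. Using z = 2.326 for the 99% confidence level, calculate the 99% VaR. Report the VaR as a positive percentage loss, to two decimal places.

VaR (as % loss) = −(μ − z·σ) = −(-0.28% − 2.326 × 2.08%) = −(-5.11808%) = 5.11808%

5.12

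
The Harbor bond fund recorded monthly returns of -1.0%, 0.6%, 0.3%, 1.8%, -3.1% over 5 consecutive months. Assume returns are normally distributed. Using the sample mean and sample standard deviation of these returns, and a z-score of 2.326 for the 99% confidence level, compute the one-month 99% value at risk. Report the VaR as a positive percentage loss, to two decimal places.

4.62

μ = (-1 + 0.6 + 0.3 + 1.8 − 3.1) / 5 = -1.40 / 5 = -0.2800%
Σ(r − μ)² = (-1 − (-0.2800))² + (0.6 − (-0.2800))² + … = 13.9080
sample σ = √(13.9080 / 4) = √3.4770 = 1.8647%
VaR = −(μ − z·σ) = −(-0.2800 − 2.326 × 1.8647) = −(-4.6173) = 4.6173%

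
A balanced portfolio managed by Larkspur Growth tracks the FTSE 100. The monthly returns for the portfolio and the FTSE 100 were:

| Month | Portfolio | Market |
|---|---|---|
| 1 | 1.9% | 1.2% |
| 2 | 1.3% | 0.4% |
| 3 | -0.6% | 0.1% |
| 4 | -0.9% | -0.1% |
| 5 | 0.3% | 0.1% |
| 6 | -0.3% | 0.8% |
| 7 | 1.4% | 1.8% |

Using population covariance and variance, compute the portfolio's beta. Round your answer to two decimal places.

r̄p = 0.4429%,  r̄m = 0.6143%
Cov = Σ(rp − r̄p)(rm − r̄m) / 7 = 0.4622
Var(rm) = Σ(rm − r̄m)² / 7 = 0.4098
β = Cov / Var = 0.4622 / 0.4098 = 1.1279

1.13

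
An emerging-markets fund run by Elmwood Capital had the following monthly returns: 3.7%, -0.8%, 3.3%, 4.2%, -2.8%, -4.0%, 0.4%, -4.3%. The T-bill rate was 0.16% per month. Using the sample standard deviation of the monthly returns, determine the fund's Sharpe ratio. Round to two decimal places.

Mean return r̄ = -0.30 / 8 = -0.0375%
Sample σ = √[Σ(r − r̄)² / 7] = √[85.3388 / 7] = √12.1913 = 3.4916%
Sharpe = (r̄ − rf) / σ = (-0.0375 − 0.16) / 3.4916 = -0.1975 / 3.4916 = -0.0566

-0.06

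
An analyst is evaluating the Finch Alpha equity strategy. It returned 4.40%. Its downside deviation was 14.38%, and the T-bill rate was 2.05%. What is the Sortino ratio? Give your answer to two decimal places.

Sortino = (Rp − Rf) / σd = (4.40% − 2.05%) / 14.38% = 2.35% / 14.38% = 0.1634

0.16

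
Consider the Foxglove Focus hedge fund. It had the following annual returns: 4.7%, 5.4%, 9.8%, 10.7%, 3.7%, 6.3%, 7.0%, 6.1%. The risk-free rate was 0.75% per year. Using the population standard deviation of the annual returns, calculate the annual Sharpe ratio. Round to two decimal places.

Mean return r̄ = 53.70 / 8 = 6.7125%
Σ(r − r̄)² = (4.7 − 6.7125)² + (5.4 − 6.7125)² + … = 40.9088
σ = √[40.9088 / 8] = 2.2613%
Sharpe = (r̄ − rf) / σ = (6.7125 − 0.75) / 2.2613 = 5.9625 / 2.2613 = 2.6368

2.64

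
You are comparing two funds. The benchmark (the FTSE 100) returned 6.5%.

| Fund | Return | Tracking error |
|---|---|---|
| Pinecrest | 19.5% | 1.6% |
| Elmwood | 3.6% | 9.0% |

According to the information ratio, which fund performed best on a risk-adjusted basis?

Pinecrest

Pinecrest: IR = (19.5% − 6.5%) / 1.6% = 8.125
Elmwood: IR = (3.6% − 6.5%) / 9.0% = -0.322
Highest: Pinecrest (8.125).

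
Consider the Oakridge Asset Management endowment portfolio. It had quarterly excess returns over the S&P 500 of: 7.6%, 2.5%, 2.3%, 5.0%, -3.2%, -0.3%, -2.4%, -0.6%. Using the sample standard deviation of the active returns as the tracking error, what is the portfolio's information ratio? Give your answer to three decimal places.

Mean return μ = 10.90 / 8 = 1.3625%
Sample σ = √[Σ(r − μ)² / 7] = √[95.8988 / 7] = √13.6998 = 3.7013%
IR = μ / tracking error = 1.3625 / 3.7013 = 0.3681

0.368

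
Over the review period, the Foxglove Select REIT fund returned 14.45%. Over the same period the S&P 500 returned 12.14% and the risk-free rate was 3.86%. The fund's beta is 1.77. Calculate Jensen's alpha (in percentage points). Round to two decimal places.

CAPM expected return = Rf + β(Rm − Rf) = 3.86% + 1.77 × (12.14% − 3.86%) = 3.86 + 1.77 × 8.28 = 18.5156%
Jensen's α = Rp − E[R] = 14.45% − 18.5156% = -4.0656

-4.07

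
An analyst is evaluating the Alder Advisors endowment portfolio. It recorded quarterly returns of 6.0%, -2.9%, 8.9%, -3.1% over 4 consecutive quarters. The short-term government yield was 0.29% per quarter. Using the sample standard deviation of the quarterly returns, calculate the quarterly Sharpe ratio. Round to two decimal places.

0.31

Mean return r̄ = 8.90 / 4 = 2.2250%
Σ(r − r̄)² = 113.4275; sample σ = √(113.4275/3) = 6.1489%
Sharpe = (r̄ − rf) / σ = (2.2250 − 0.29) / 6.1489 = 1.9350 / 6.1489 = 0.3147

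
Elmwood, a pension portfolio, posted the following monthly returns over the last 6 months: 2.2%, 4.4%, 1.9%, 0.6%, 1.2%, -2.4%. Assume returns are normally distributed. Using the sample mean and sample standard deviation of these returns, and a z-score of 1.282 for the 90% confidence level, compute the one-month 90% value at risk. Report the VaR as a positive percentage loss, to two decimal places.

r̄ = (2.2 + 4.4 + 1.9 + 0.6 + 1.2 − 2.4) / 6 = 1.3167%
Σ(r − r̄)² = (2.2 − 1.3167)² + (4.4 − 1.3167)² + (1.9 − 1.3167)² + … = 24.9683
sample σ = √(24.9683 / 5) = √4.9937 = 2.2347%
VaR = −(r̄ − z·σ) = −(1.3167 − 1.282 × 2.2347) = −(-1.5482) = 1.5482%

1.55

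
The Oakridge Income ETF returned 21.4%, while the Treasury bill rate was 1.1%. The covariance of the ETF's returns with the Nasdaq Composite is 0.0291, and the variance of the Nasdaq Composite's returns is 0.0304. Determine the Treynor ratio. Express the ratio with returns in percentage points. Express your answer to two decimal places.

β = Cov / Var = 0.0291 / 0.0304 = 0.9572
Treynor = (Rp − Rf) / β = (21.4% − 1.1%) / 0.9572 = 20.30 / 0.9572 = 21.2077

21.21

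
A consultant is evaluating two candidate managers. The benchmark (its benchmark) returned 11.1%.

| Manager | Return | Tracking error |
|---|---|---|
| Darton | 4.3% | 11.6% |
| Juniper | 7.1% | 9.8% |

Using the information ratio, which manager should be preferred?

Darton: IR = (4.3% − 11.1%) / 11.6% = -0.586
Juniper: IR = (7.1% − 11.1%) / 9.8% = -0.408
Highest: Juniper (-0.408).

Juniper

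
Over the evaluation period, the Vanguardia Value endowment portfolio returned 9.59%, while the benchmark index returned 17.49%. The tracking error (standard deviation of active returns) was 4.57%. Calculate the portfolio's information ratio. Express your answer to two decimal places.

-1.73

IR = (Rp − Rb) / TE = (9.59% − 17.49%) / 4.57% = -7.90% / 4.57% = -1.7287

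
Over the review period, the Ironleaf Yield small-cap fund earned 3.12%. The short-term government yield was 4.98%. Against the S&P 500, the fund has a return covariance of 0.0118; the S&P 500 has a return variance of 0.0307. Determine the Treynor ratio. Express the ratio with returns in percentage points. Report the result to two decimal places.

-4.84

β = Cov / Var = 0.0118 / 0.0307 = 0.3844
Treynor = (Rp − Rf) / β = (3.12% − 4.98%) / 0.3844 = -1.86 / 0.3844 = -4.8387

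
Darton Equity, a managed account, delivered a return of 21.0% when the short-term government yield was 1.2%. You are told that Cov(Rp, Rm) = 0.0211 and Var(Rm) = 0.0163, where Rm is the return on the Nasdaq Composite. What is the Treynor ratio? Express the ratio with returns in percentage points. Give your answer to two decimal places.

15.30

β = Cov / Var = 0.0211 / 0.0163 = 1.2945
Treynor = (Rp − Rf) / β = (21.0% − 1.2%) / 1.2945 = 19.80 / 1.2945 = 15.2955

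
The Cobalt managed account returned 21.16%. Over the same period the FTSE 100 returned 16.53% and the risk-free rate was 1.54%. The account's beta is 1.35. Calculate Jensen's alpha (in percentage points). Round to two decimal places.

-0.62

CAPM expected return = Rf + β(Rm − Rf) = 1.54% + 1.35 × (16.53% − 1.54%) = 1.54 + 1.35 × 14.99 = 21.7765%
Jensen's α = Rp − E[R] = 21.16% − 21.7765% = -0.6165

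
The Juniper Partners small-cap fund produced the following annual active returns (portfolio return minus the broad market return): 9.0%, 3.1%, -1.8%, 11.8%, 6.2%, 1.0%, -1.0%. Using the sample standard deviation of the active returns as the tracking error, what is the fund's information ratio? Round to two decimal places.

0.79

Mean return μ = 28.30 / 7 = 4.0429%
Σ(r − μ)² = (9 − 4.0429)² + (3.1 − 4.0429)² + … = 159.1171
sample σ = √(159.1171 / 6) = √26.5195 = 5.1497%
IR = μ / tracking error = 4.0429 / 5.1497 = 0.7851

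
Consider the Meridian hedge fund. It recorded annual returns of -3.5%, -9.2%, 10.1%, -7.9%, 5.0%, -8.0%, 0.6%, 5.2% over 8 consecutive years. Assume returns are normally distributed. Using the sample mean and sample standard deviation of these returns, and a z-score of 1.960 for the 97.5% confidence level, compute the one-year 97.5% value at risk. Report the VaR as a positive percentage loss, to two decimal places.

Mean return μ = -7.70 / 8 = -0.9625%
Σ(r − μ)² = (-3.5 − (-0.9625))² + (-9.2 − (-0.9625))² + (10.1 − (-0.9625))² + … = 370.2988
sample σ = √(370.2988 / 7) = √52.8998 = 7.2732%
VaR = −(μ − z·σ) = −(-0.9625 − 1.960 × 7.2732) = −(-15.2180) = 15.2180%

15.22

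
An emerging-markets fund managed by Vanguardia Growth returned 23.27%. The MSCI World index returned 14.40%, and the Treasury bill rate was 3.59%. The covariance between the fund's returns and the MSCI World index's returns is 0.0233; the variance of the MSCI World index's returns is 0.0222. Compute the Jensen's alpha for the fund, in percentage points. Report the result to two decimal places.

8.33

β = Cov / Var = 0.0233 / 0.0222 = 1.0495
E[R] = Rf + β(Rm − Rf) = 3.59% + 1.0495 × (14.40% − 3.59%) = 14.9351%
α = Rp − E[R] = 23.27% − 14.9351% = 8.3349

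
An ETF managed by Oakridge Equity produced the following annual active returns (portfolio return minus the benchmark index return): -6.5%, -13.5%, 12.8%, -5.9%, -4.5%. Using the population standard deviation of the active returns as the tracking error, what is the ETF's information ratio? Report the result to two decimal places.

-0.40

Mean return r̄ = -17.60 / 5 = -3.5200%
Population std dev = √[381.4480 / 5] = 8.7344%
IR = r̄ / tracking error = -3.5200 / 8.7344 = -0.4030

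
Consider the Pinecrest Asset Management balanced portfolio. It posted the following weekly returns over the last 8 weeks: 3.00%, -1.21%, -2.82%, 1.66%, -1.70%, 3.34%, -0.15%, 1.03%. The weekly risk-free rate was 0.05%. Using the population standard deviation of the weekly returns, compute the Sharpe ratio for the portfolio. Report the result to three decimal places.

0.164

Mean return μ = 3.150 / 8 = 0.3938%
Σ(r − μ)² = (3 − 0.3938)² + (-1.21 − 0.3938)² + … = 35.0608
σ = √[35.0608 / 8] = 2.0935%
Sharpe = (μ − rf) / σ = (0.3938 − 0.05) / 2.0935 = 0.3438 / 2.0935 = 0.1642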